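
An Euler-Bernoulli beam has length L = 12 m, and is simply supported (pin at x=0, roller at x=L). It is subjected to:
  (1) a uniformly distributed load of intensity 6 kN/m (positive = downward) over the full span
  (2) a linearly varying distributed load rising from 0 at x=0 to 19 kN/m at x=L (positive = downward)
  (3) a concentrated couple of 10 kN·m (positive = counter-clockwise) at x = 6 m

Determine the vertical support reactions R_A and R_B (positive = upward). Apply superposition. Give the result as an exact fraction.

R_A = 449/6 kN, R_B = 667/6 kN

Load 1 — uniform load w=6 kN/m over full span:
  R_A = wL/2 = 6·12/2 = 36 kN
  R_B = wL/2 = 6·12/2 = 36 kN
Load 2 — triangular load w₀=19 kN/m (0→w₀ over full span):
  R_A = w₀L/6 = 19·12/6 = 38 kN
  R_B = w₀L/3 = 19·12/3 = 76 kN
Load 3 — applied couple M₀=10 kN·m at a=6 m (b=L-a=6):
  R_A = M₀/L = 10/12 = 5/6 kN
  R_B = -M₀/L = -10/12 = -5/6 kN
Superposition: R_A = 449/6 kN, R_B = 667/6 kN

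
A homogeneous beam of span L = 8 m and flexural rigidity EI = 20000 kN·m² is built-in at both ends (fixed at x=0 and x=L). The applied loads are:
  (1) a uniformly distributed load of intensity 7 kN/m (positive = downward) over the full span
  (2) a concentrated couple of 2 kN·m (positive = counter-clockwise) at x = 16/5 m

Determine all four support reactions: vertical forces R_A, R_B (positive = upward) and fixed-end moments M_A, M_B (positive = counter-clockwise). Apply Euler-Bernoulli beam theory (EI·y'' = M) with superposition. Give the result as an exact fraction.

Load 1 — uniform load w=7 kN/m over full span:
  R_A = wL/2 = 7·8/2 = 28 kN
  M_A = wL²/12 = 7·8²/12 = 112/3 kN·m
  R_B = wL/2 = 7·8/2 = 28 kN
  M_B = -wL²/12 = -7·8²/12 = -112/3 kN·m
Load 2 — applied couple M₀=2 kN·m at a=16/5 m (b=L-a=24/5):
  R_A = 6M₀ab/L³ = 6·2·(16/5)·(24/5)/8³ = 9/25 kN
  M_A = M₀b(2a-b)/L² = 2·(24/5)·(2·(16/5)-(24/5))/8² = 6/25 kN·m
  R_B = -6M₀ab/L³ = -6·2·(16/5)·(24/5)/8³ = -9/25 kN
  M_B = M₀a(2b-a)/L² = 2·(16/5)·(2·(24/5)-(16/5))/8² = 16/25 kN·m
Superposition: R_A = 709/25 kN, M_A = 2818/75 kN·m, R_B = 691/25 kN, M_B = -2752/75 kN·m

R_A = 709/25 kN, M_A = 2818/75 kN·m, R_B = 691/25 kN, M_B = -2752/75 kN·m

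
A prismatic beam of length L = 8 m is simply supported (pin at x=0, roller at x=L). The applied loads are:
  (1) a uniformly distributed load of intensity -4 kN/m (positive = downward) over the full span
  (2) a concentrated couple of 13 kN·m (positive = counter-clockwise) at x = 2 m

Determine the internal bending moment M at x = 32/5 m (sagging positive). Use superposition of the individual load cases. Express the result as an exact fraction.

Load 1 — uniform load w=-4 kN/m over full span:
  M_1 = wx(L-x)/2 = (-4)·(32/5)·(8-(32/5))/2 = -512/25 kN·m
Load 2 — applied couple M₀=13 kN·m at a=2 m (b=L-a=6):
  M_2 = M₀x/L - M₀  [x>a] = 13·(32/5)/8 - 13 = -13/5 kN·m
Superposition: M = Σ M_i = -577/25 kN·m ≈ -23.080000 kN·m

M(32/5) = -577/25 kN·m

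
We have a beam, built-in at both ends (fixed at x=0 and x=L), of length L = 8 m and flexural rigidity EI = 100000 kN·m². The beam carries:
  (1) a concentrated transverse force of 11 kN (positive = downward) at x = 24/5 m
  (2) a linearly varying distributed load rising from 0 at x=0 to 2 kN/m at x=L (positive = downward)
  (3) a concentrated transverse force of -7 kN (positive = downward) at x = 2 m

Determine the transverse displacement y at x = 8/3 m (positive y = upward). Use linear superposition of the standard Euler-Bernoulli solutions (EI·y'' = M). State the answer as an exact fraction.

Load 1 — point force P=11 kN at a=24/5 m (b=L-a=16/5):
  y_1 = -Pb²x²(3aL-(3a+b)x)/(6L³EI)  [x≤a] = -11·(16/5)²·(8/3)²·(3·(24/5)·8-(3·(24/5)+(16/5))·(8/3))/(6·8³·100000) = -5632/31640625 m
Load 2 — triangular load w₀=2 kN/m (0→w₀ over full span):
  y_2 = -w₀x²(L-x)²(x+2L)/(120LEI) = -2·(8/3)²·(8-(8/3))²·((8/3)+2·8)/(120·8·100000) = -896/11390625 m
Load 3 — point force P=-7 kN at a=2 m (b=L-a=6):
  y_3 = -Pa²(L-x)²(3bL-(3b+a)(L-x))/(6L³EI)  [x>a] = -(-7)·2²·(8-(8/3))²·(3·6·8-(3·6+2)·(8-(8/3)))/(6·8³·100000) = 49/506250 m
Superposition: y = Σ y_i = -91051/569531250 m ≈ -0.000160 m

y(8/3) = -91051/569531250 m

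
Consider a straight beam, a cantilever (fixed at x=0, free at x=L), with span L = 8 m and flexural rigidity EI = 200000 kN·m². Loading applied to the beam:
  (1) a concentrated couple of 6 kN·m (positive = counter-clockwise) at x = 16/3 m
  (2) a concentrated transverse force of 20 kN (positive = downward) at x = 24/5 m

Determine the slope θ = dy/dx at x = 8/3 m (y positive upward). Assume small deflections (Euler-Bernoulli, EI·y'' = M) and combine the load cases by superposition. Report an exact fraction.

Load 1 — applied couple M₀=6 kN·m at a=16/3 m (b=L-a=8/3):
  θ_1 = M₀x/EI  [x≤a] = 6·(8/3)/200000 = 1/12500 rad
Load 2 — point force P=20 kN at a=24/5 m (b=L-a=16/5):
  θ_2 = -Px(2a-x)/(2EI)  [x≤a] = -20·(8/3)·(2·(24/5)-(8/3))/(2·200000) = -26/28125 rad
Superposition: θ = Σ θ_i = -19/22500 rad ≈ -0.000844 rad

θ(8/3) = -19/22500 rad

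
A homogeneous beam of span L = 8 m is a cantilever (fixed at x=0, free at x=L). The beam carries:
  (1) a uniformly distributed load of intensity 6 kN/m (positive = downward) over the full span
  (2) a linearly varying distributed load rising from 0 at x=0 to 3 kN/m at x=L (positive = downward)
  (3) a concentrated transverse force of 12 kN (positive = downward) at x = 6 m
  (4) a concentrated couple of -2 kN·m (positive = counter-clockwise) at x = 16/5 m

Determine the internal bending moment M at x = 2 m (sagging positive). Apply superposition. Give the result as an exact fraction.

M(2) = -397/2 kN·m

Load 1 — uniform load w=6 kN/m over full span:
  M_1 = -w(L-x)²/2 = -6·(8-2)²/2 = -108 kN·m
Load 2 — triangular load w₀=3 kN/m (0→w₀ over full span):
  M_2 = w₀Lx/2 - w₀L²/3 - w₀x³/(6L) = 3·8·2/2 - 3·8²/3 - 3·2³/(6·8) = -81/2 kN·m
Load 3 — point force P=12 kN at a=6 m (b=L-a=2):
  M_3 = -P(a-x)  [x≤a] = -12·(6-2) = -48 kN·m
Load 4 — applied couple M₀=-2 kN·m at a=16/5 m (b=L-a=24/5):
  M_4 = M₀  [x≤a] = (-2) = -2 kN·m
Superposition: M = Σ M_i = -397/2 kN·m ≈ -198.500000 kN·m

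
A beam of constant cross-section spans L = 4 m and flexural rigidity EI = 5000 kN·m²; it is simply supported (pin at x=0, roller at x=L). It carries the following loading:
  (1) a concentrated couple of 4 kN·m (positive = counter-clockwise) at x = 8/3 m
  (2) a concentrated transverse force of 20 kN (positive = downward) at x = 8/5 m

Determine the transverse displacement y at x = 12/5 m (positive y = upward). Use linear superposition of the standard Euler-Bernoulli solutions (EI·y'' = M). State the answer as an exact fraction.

y(12/5) = -236/46875 m

Load 1 — applied couple M₀=4 kN·m at a=8/3 m (b=L-a=4/3):
  y_1 = (M₀x³/(6L)+C₁x)/EI  [x≤a] with C₁=M₀(3b²-L²)/(6L)=-16/9 = (4·(12/5)³/(6·4)+(-16/9)·(12/5))/5000 = -92/234375 m
Load 2 — point force P=20 kN at a=8/5 m (b=L-a=12/5):
  y_2 = -Pa(L-x)(2Lx-a²-x²)/(6LEI)  [x>a] = -20·(8/5)·(4-(12/5))·(2·4·(12/5)-(8/5)²-(12/5)²)/(6·4·5000) = -1088/234375 m
Superposition: y = Σ y_i = -236/46875 m ≈ -0.005035 m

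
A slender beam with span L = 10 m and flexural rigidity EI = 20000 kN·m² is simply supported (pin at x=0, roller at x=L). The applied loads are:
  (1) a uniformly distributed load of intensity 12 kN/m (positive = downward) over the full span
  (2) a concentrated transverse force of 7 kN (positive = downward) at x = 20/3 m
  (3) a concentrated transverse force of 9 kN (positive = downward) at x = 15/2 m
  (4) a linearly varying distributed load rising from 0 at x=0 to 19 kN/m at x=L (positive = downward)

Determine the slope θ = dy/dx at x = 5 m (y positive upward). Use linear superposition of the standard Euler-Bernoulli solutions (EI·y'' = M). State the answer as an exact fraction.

Load 1 — uniform load w=12 kN/m over full span:
  θ_1 = -w(L³-6Lx²+4x³)/(24EI) = -12·(10³-6·10·5²+4·5³)/(24·20000) = 0 rad
Load 2 — point force P=7 kN at a=20/3 m (b=L-a=10/3):
  θ_2 = -Pb(L²-b²-3x²)/(6LEI)  [x≤a] = -7·(10/3)·(10²-(10/3)²-3·5²)/(6·10·20000) = -7/25920 rad
Load 3 — point force P=9 kN at a=15/2 m (b=L-a=5/2):
  θ_3 = -Pb(L²-b²-3x²)/(6LEI)  [x≤a] = -9·(5/2)·(10²-(5/2)²-3·5²)/(6·10·20000) = -9/25600 rad
Load 4 — triangular load w₀=19 kN/m (0→w₀ over full span):
  θ_4 = -w₀(7L⁴-30L²x²+15x⁴)/(360LEI) = -19·(7·10⁴-30·10²·5²+15·5⁴)/(360·10·20000) = -133/115200 rad
Superposition: θ = Σ θ_i = -3683/2073600 rad ≈ -0.001776 rad

θ(5) = -3683/2073600 rad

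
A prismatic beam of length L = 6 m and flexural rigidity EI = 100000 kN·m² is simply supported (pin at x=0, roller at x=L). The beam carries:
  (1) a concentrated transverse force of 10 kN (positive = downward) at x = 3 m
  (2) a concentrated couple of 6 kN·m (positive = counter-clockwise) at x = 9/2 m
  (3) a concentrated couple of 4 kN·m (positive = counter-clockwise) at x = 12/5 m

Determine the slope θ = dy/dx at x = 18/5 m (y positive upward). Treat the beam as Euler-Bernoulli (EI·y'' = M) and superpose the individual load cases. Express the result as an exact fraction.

θ(18/5) = 1909/20000000 rad

Load 1 — point force P=10 kN at a=3 m (b=L-a=3):
  θ_1 = -Pa(2L²-6Lx+3x²+a²)/(6LEI)  [x>a] = -10·3·(2·6²-6·6·(18/5)+3·(18/5)²+3²)/(6·6·100000) = 81/1000000 rad
Load 2 — applied couple M₀=6 kN·m at a=9/2 m (b=L-a=3/2):
  θ_2 = (M₀x²/(2L)+C₁)/EI  [x≤a] with C₁=M₀(3b²-L²)/(6L)=-39/8 = (6·(18/5)²/(2·6)+(-39/8))/100000 = 321/20000000 rad
Load 3 — applied couple M₀=4 kN·m at a=12/5 m (b=L-a=18/5):
  θ_3 = (M₀x²/(2L)-M₀(x-a)+C₁)/EI  [x>a] with C₁=M₀(3b²-L²)/(6L)=8/25 = (4·(18/5)²/(2·6)-4·((18/5)-(12/5))+(8/25))/100000 = -1/625000 rad
Superposition: θ = Σ θ_i = 1909/20000000 rad ≈ 0.000095 rad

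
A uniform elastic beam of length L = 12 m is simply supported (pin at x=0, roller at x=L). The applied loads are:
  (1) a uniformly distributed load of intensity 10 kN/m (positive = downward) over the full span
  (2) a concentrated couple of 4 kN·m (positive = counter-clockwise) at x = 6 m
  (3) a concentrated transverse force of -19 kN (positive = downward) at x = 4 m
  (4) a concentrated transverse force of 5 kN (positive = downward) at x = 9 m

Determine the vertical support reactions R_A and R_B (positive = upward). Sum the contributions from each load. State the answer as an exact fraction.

Load 1 — uniform load w=10 kN/m over full span:
  R_A = wL/2 = 10·12/2 = 60 kN
  R_B = wL/2 = 10·12/2 = 60 kN
Load 2 — applied couple M₀=4 kN·m at a=6 m (b=L-a=6):
  R_A = M₀/L = 4/12 = 1/3 kN
  R_B = -M₀/L = -4/12 = -1/3 kN
Load 3 — point force P=-19 kN at a=4 m (b=L-a=8):
  R_A = Pb/L = (-19)·8/12 = -38/3 kN
  R_B = Pa/L = (-19)·4/12 = -19/3 kN
Load 4 — point force P=5 kN at a=9 m (b=L-a=3):
  R_A = Pb/L = 5·3/12 = 5/4 kN
  R_B = Pa/L = 5·9/12 = 15/4 kN
Superposition: R_A = 587/12 kN, R_B = 685/12 kN

R_A = 587/12 kN, R_B = 685/12 kN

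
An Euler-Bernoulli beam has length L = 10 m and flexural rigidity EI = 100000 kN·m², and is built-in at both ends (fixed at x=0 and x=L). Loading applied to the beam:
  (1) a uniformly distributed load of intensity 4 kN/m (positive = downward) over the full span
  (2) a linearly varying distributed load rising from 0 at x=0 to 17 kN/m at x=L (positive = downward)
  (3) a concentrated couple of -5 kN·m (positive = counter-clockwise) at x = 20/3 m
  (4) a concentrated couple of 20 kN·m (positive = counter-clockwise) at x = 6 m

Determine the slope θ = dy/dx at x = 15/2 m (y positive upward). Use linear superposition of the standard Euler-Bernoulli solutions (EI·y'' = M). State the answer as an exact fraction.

Load 1 — uniform load w=4 kN/m over full span:
  θ_1 = -wx(L-x)(L-2x)/(12EI) = -4·(15/2)·(10-(15/2))·(10-2·(15/2))/(12·100000) = 1/3200 rad
Load 2 — triangular load w₀=17 kN/m (0→w₀ over full span):
  θ_2 = -w₀(2x(L-x)(L-2x)(x+2L)+x²(L-x)²)/(120LEI) = -17·(2·(15/2)·(10-(15/2))·(10-2·(15/2))·((15/2)+2·10)+(15/2)²·(10-(15/2))²)/(120·10·100000) = 697/1024000 rad
Load 3 — applied couple M₀=-5 kN·m at a=20/3 m (b=L-a=10/3):
  θ_3 = (R_Ax²/2 - M_Ax - M₀(x-a))/EI  [x>a] with R_A=-2/3, M_A=-5/3 = ((-2/3)·(15/2)²/2 - (-5/3)·(15/2) - (-5)·((15/2)-(20/3)))/100000 = -1/48000 rad
Load 4 — applied couple M₀=20 kN·m at a=6 m (b=L-a=4):
  θ_4 = (R_Ax²/2 - M_Ax - M₀(x-a))/EI  [x>a] with R_A=72/25, M_A=32/5 = ((72/25)·(15/2)²/2 - (32/5)·(15/2) - 20·((15/2)-6))/100000 = 3/100000 rad
Superposition: θ = Σ θ_i = 76979/76800000 rad ≈ 0.001002 rad

θ(15/2) = 76979/76800000 rad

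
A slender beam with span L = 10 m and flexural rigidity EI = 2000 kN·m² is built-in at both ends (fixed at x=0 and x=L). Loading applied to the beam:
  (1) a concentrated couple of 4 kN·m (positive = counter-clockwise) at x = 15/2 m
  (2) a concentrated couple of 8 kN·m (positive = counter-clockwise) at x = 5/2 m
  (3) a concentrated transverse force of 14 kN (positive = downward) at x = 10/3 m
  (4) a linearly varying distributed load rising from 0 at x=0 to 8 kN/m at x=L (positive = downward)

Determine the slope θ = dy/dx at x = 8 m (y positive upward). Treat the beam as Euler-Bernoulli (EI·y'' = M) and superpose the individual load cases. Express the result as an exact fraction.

θ(8) = 79/3375 rad

Load 1 — applied couple M₀=4 kN·m at a=15/2 m (b=L-a=5/2):
  θ_1 = (R_Ax²/2 - M_Ax - M₀(x-a))/EI  [x>a] with R_A=9/20, M_A=5/4 = ((9/20)·8²/2 - (5/4)·8 - 4·(8-(15/2)))/2000 = 3/2500 rad
Load 2 — applied couple M₀=8 kN·m at a=5/2 m (b=L-a=15/2):
  θ_2 = (R_Ax²/2 - M_Ax - M₀(x-a))/EI  [x>a] with R_A=9/10, M_A=-3/2 = ((9/10)·8²/2 - (-3/2)·8 - 8·(8-(5/2)))/2000 = -1/625 rad
Load 3 — point force P=14 kN at a=10/3 m (b=L-a=20/3):
  θ_3 = Pa²(L-x)(2bL-(3b+a)(L-x))/(2L³EI)  [x>a] = 14·(10/3)²·(10-8)·(2·(20/3)·10-(3·(20/3)+(10/3))·(10-8))/(2·10³·2000) = 91/13500 rad
Load 4 — triangular load w₀=8 kN/m (0→w₀ over full span):
  θ_4 = -w₀(2x(L-x)(L-2x)(x+2L)+x²(L-x)²)/(120LEI) = -8·(2·8·(10-8)·(10-2·8)·(8+2·10)+8²·(10-8)²)/(120·10·2000) = 32/1875 rad
Superposition: θ = Σ θ_i = 79/3375 rad ≈ 0.023407 rad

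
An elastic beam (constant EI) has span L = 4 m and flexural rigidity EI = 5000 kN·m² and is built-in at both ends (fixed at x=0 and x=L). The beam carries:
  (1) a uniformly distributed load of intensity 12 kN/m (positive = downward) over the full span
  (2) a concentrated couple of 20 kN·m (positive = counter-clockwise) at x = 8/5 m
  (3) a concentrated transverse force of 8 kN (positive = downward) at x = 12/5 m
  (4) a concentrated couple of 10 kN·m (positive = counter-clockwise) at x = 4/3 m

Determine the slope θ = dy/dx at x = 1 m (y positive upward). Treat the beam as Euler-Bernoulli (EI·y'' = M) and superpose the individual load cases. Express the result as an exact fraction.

Load 1 — uniform load w=12 kN/m over full span:
  θ_1 = -wx(L-x)(L-2x)/(12EI) = -12·1·(4-1)·(4-2·1)/(12·5000) = -3/2500 rad
Load 2 — applied couple M₀=20 kN·m at a=8/5 m (b=L-a=12/5):
  θ_2 = (R_Ax²/2 - M_Ax)/EI  [x≤a] with R_A=36/5, M_A=12/5 = ((36/5)·1²/2 - (12/5)·1)/5000 = 3/12500 rad
Load 3 — point force P=8 kN at a=12/5 m (b=L-a=8/5):
  θ_3 = -Pb²x(2aL-(3a+b)x)/(2L³EI)  [x≤a] = -8·(8/5)²·1·(2·(12/5)·4-(3·(12/5)+(8/5))·1)/(2·4³·5000) = -26/78125 rad
Load 4 — applied couple M₀=10 kN·m at a=4/3 m (b=L-a=8/3):
  θ_4 = (R_Ax²/2 - M_Ax)/EI  [x≤a] with R_A=10/3, M_A=0 = ((10/3)·1²/2 - 0·1)/5000 = 1/3000 rad
Superposition: θ = Σ θ_i = -1799/1875000 rad ≈ -0.000959 rad

θ(1) = -1799/1875000 rad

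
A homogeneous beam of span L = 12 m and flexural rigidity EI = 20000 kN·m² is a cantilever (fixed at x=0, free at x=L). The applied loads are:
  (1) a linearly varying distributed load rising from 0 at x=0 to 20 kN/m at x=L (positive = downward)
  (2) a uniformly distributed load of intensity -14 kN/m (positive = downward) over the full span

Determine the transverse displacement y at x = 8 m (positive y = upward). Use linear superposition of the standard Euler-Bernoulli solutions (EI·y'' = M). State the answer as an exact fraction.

Load 1 — triangular load w₀=20 kN/m (0→w₀ over full span):
  y_1 = (w₀Lx³/12-w₀L²x²/6-w₀x⁵/(120L))/EI = (20·12·8³/12-20·12²·8²/6-20·8⁵/(120·12))/20000 = -5888/5625 m
Load 2 — uniform load w=-14 kN/m over full span:
  y_2 = -wx²(x²-4Lx+6L²)/(24EI) = -(-14)·8²·(8²-4·12·8+6·12²)/(24·20000) = 1904/1875 m
Superposition: y = Σ y_i = -176/5625 m ≈ -0.031289 m

y(8) = -176/5625 m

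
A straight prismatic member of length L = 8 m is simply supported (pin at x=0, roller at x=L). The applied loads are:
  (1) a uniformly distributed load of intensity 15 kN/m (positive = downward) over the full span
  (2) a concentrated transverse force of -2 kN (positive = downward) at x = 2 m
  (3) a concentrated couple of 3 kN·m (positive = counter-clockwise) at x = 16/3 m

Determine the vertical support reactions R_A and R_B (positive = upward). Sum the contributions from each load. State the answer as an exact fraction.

Load 1 — uniform load w=15 kN/m over full span:
  R_A = wL/2 = 15·8/2 = 60 kN
  R_B = wL/2 = 15·8/2 = 60 kN
Load 2 — point force P=-2 kN at a=2 m (b=L-a=6):
  R_A = Pb/L = (-2)·6/8 = -3/2 kN
  R_B = Pa/L = (-2)·2/8 = -1/2 kN
Load 3 — applied couple M₀=3 kN·m at a=16/3 m (b=L-a=8/3):
  R_A = M₀/L = 3/8 kN
  R_B = -M₀/L = -3/8 kN
Superposition: R_A = 471/8 kN, R_B = 473/8 kN

R_A = 471/8 kN, R_B = 473/8 kN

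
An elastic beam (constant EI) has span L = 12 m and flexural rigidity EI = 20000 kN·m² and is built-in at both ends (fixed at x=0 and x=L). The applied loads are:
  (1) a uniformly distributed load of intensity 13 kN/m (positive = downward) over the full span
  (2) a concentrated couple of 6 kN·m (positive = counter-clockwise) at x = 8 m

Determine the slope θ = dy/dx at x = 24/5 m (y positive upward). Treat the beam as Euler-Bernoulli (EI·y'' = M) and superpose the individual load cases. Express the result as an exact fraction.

θ(24/5) = -717/156250 rad

Load 1 — uniform load w=13 kN/m over full span:
  θ_1 = -wx(L-x)(L-2x)/(12EI) = -13·(24/5)·(12-(24/5))·(12-2·(24/5))/(12·20000) = -351/78125 rad
Load 2 — applied couple M₀=6 kN·m at a=8 m (b=L-a=4):
  θ_2 = (R_Ax²/2 - M_Ax)/EI  [x≤a] with R_A=2/3, M_A=2 = ((2/3)·(24/5)²/2 - 2·(24/5))/20000 = -3/31250 rad
Superposition: θ = Σ θ_i = -717/156250 rad ≈ -0.004589 rad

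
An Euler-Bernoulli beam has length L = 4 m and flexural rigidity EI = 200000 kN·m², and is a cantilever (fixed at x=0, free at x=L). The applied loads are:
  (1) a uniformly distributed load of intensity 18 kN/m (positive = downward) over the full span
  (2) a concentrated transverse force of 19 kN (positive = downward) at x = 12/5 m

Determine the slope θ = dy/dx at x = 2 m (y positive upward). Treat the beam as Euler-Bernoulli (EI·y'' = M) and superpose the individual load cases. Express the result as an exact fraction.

Load 1 — uniform load w=18 kN/m over full span:
  θ_1 = -wx(x²-3Lx+3L²)/(6EI) = -18·2·(2²-3·4·2+3·4²)/(6·200000) = -21/25000 rad
Load 2 — point force P=19 kN at a=12/5 m (b=L-a=8/5):
  θ_2 = -Px(2a-x)/(2EI)  [x≤a] = -19·2·(2·(12/5)-2)/(2·200000) = -133/500000 rad
Superposition: θ = Σ θ_i = -553/500000 rad ≈ -0.001106 rad

θ(2) = -553/500000 rad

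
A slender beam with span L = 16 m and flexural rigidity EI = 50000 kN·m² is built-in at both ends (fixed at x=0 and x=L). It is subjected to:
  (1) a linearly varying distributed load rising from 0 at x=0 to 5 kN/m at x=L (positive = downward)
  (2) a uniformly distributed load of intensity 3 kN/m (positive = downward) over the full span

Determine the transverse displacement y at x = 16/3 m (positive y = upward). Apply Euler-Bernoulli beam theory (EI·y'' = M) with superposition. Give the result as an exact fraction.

y(16/3) = -32768/2278125 m

Load 1 — triangular load w₀=5 kN/m (0→w₀ over full span):
  y_1 = -w₀x²(L-x)²(x+2L)/(120LEI) = -5·(16/3)²·(16-(16/3))²·((16/3)+2·16)/(120·16·50000) = -14336/2278125 m
Load 2 — uniform load w=3 kN/m over full span:
  y_2 = -wx²(L-x)²/(24EI) = -3·(16/3)²·(16-(16/3))²/(24·50000) = -2048/253125 m
Superposition: y = Σ y_i = -32768/2278125 m ≈ -0.014384 m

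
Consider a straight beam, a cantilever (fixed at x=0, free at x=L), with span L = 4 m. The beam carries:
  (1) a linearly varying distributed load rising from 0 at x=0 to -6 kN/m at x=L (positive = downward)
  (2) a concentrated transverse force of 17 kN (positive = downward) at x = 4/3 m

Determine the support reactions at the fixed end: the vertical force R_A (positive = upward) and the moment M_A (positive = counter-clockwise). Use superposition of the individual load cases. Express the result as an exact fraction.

Load 1 — triangular load w₀=-6 kN/m (0→w₀ over full span):
  R_A = w₀L/2 = (-6)·4/2 = -12 kN
  M_A = w₀L²/3 = (-6)·4²/3 = -32 kN·m
Load 2 — point force P=17 kN at a=4/3 m (b=L-a=8/3):
  R_A = P = 17 kN
  M_A = Pa = 17·(4/3) = 68/3 kN·m
Superposition: R_A = 5 kN, M_A = -28/3 kN·m

R_A = 5 kN, M_A = -28/3 kN·m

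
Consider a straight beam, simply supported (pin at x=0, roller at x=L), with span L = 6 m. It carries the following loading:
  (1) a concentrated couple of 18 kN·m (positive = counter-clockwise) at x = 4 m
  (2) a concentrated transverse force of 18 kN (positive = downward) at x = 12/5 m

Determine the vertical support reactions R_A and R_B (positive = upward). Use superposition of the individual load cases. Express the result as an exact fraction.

Load 1 — applied couple M₀=18 kN·m at a=4 m (b=L-a=2):
  R_A = M₀/L = 18/6 = 3 kN
  R_B = -M₀/L = -18/6 = -3 kN
Load 2 — point force P=18 kN at a=12/5 m (b=L-a=18/5):
  R_A = Pb/L = 18·(18/5)/6 = 54/5 kN
  R_B = Pa/L = 18·(12/5)/6 = 36/5 kN
Superposition: R_A = 69/5 kN, R_B = 21/5 kN

R_A = 69/5 kN, R_B = 21/5 kN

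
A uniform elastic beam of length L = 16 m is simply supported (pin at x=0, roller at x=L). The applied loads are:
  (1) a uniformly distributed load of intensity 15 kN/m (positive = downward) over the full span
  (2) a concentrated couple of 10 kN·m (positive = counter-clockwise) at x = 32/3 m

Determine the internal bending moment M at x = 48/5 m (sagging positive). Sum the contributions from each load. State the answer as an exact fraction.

Load 1 — uniform load w=15 kN/m over full span:
  M_1 = wx(L-x)/2 = 15·(48/5)·(16-(48/5))/2 = 2304/5 kN·m
Load 2 — applied couple M₀=10 kN·m at a=32/3 m (b=L-a=16/3):
  M_2 = M₀x/L  [x≤a] = 10·(48/5)/16 = 6 kN·m
Superposition: M = Σ M_i = 2334/5 kN·m ≈ 466.800000 kN·m

M(48/5) = 2334/5 kN·m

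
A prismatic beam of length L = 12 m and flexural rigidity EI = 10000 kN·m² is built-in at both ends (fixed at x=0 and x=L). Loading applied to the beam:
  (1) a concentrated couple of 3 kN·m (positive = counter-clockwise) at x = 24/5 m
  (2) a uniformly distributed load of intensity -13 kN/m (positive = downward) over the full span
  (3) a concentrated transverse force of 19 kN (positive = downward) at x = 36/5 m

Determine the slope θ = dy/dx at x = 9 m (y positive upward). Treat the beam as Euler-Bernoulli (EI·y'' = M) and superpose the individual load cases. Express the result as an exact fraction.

θ(9) = -33417/2500000 rad

Load 1 — applied couple M₀=3 kN·m at a=24/5 m (b=L-a=36/5):
  θ_1 = (R_Ax²/2 - M_Ax - M₀(x-a))/EI  [x>a] with R_A=9/25, M_A=9/25 = ((9/25)·9²/2 - (9/25)·9 - 3·(9-(24/5)))/10000 = -63/500000 rad
Load 2 — uniform load w=-13 kN/m over full span:
  θ_2 = -wx(L-x)(L-2x)/(12EI) = -(-13)·9·(12-9)·(12-2·9)/(12·10000) = -351/20000 rad
Load 3 — point force P=19 kN at a=36/5 m (b=L-a=24/5):
  θ_3 = Pa²(L-x)(2bL-(3b+a)(L-x))/(2L³EI)  [x>a] = 19·(36/5)²·(12-9)·(2·(24/5)·12-(3·(24/5)+(36/5))·(12-9))/(2·12³·10000) = 10773/2500000 rad
Superposition: θ = Σ θ_i = -33417/2500000 rad ≈ -0.013367 rad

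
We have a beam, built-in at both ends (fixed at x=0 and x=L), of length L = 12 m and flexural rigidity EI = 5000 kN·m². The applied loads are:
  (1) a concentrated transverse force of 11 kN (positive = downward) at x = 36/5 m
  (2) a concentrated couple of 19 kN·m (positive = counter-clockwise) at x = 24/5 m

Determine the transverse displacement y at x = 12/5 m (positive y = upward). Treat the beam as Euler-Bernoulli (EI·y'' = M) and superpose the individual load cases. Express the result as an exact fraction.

Load 1 — point force P=11 kN at a=36/5 m (b=L-a=24/5):
  y_1 = -Pb²x²(3aL-(3a+b)x)/(6L³EI)  [x≤a] = -11·(24/5)²·(12/5)²·(3·(36/5)·12-(3·(36/5)+(24/5))·(12/5))/(6·12³·5000) = -53856/9765625 m
Load 2 — applied couple M₀=19 kN·m at a=24/5 m (b=L-a=36/5):
  y_2 = (R_Ax³/6 - M_Ax²/2)/EI  [x≤a] with R_A=57/25, M_A=57/25 = ((57/25)·(12/5)³/6 - (57/25)·(12/5)²/2)/5000 = -513/1953125 m
Superposition: y = Σ y_i = -56421/9765625 m ≈ -0.005778 m

y(12/5) = -56421/9765625 m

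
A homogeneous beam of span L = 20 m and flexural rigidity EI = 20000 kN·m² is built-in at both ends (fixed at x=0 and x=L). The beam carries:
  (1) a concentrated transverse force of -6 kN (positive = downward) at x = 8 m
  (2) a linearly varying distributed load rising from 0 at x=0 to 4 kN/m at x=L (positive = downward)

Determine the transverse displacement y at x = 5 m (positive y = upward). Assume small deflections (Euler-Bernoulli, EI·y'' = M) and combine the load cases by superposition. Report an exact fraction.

Load 1 — point force P=-6 kN at a=8 m (b=L-a=12):
  y_1 = -Pb²x²(3aL-(3a+b)x)/(6L³EI)  [x≤a] = -(-6)·12²·5²·(3·8·20-(3·8+12)·5)/(6·20³·20000) = 27/4000 m
Load 2 — triangular load w₀=4 kN/m (0→w₀ over full span):
  y_2 = -w₀x²(L-x)²(x+2L)/(120LEI) = -4·5²·(20-5)²·(5+2·20)/(120·20·20000) = -27/1280 m
Superposition: y = Σ y_i = -459/32000 m ≈ -0.014344 m

y(5) = -459/32000 m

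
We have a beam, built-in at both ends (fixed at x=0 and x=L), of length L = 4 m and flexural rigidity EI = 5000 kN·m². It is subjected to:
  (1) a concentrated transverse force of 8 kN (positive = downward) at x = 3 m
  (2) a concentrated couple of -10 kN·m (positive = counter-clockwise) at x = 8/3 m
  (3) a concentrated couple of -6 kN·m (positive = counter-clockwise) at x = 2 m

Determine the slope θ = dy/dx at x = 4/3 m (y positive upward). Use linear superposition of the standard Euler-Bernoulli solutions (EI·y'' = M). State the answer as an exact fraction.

Load 1 — point force P=8 kN at a=3 m (b=L-a=1):
  θ_1 = -Pb²x(2aL-(3a+b)x)/(2L³EI)  [x≤a] = -8·1²·(4/3)·(2·3·4-(3·3+1)·(4/3))/(2·4³·5000) = -1/5625 rad
Load 2 — applied couple M₀=-10 kN·m at a=8/3 m (b=L-a=4/3):
  θ_2 = (R_Ax²/2 - M_Ax)/EI  [x≤a] with R_A=-10/3, M_A=-10/3 = ((-10/3)·(4/3)²/2 - (-10/3)·(4/3))/5000 = 1/3375 rad
Load 3 — applied couple M₀=-6 kN·m at a=2 m (b=L-a=2):
  θ_3 = (R_Ax²/2 - M_Ax)/EI  [x≤a] with R_A=-9/4, M_A=-3/2 = ((-9/4)·(4/3)²/2 - (-3/2)·(4/3))/5000 = 0 rad
Superposition: θ = Σ θ_i = 2/16875 rad ≈ 0.000119 rad

θ(4/3) = 2/16875 rad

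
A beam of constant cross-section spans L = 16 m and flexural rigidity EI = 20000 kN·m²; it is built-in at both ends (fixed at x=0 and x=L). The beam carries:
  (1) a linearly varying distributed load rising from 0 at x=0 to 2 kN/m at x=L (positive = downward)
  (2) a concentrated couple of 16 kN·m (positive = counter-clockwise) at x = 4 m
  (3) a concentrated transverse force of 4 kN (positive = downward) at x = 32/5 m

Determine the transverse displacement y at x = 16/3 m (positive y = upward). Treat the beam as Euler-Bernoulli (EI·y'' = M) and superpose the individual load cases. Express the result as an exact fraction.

y(16/3) = -383024/56953125 m

Load 1 — triangular load w₀=2 kN/m (0→w₀ over full span):
  y_1 = -w₀x²(L-x)²(x+2L)/(120LEI) = -2·(16/3)²·(16-(16/3))²·((16/3)+2·16)/(120·16·20000) = -14336/2278125 m
Load 2 — applied couple M₀=16 kN·m at a=4 m (b=L-a=12):
  y_2 = (R_Ax³/6 - M_Ax²/2 - M₀(x-a)²/2)/EI  [x>a] with R_A=9/8, M_A=-3 = ((9/8)·(16/3)³/6 - (-3)·(16/3)²/2 - 16·((16/3)-4)²/2)/20000 = 16/5625 m
Load 3 — point force P=4 kN at a=32/5 m (b=L-a=48/5):
  y_3 = -Pb²x²(3aL-(3a+b)x)/(6L³EI)  [x≤a] = -4·(48/5)²·(16/3)²·(3·(32/5)·16-(3·(32/5)+(48/5))·(16/3))/(6·16³·20000) = -256/78125 m
Superposition: y = Σ y_i = -383024/56953125 m ≈ -0.006725 m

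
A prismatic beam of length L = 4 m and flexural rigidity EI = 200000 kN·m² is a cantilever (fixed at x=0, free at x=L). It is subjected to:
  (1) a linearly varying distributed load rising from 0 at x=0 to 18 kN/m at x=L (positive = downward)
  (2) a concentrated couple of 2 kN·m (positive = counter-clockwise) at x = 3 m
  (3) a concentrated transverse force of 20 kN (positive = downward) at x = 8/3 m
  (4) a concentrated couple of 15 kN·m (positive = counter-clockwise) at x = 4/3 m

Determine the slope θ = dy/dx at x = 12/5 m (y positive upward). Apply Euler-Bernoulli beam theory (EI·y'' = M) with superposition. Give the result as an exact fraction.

θ(12/5) = -27897/31250000 rad

Load 1 — triangular load w₀=18 kN/m (0→w₀ over full span):
  θ_1 = (w₀Lx²/4-w₀L²x/3-w₀x⁴/(24L))/EI = (18·4·(12/5)²/4-18·4²·(12/5)/3-18·(12/5)⁴/(24·4))/200000 = -5193/7812500 rad
Load 2 — applied couple M₀=2 kN·m at a=3 m (b=L-a=1):
  θ_2 = M₀x/EI  [x≤a] = 2·(12/5)/200000 = 3/125000 rad
Load 3 — point force P=20 kN at a=8/3 m (b=L-a=4/3):
  θ_3 = -Px(2a-x)/(2EI)  [x≤a] = -20·(12/5)·(2·(8/3)-(12/5))/(2·200000) = -11/31250 rad
Load 4 — applied couple M₀=15 kN·m at a=4/3 m (b=L-a=8/3):
  θ_4 = M₀a/EI  [x>a] = 15·(4/3)/200000 = 1/10000 rad
Superposition: θ = Σ θ_i = -27897/31250000 rad ≈ -0.000893 rad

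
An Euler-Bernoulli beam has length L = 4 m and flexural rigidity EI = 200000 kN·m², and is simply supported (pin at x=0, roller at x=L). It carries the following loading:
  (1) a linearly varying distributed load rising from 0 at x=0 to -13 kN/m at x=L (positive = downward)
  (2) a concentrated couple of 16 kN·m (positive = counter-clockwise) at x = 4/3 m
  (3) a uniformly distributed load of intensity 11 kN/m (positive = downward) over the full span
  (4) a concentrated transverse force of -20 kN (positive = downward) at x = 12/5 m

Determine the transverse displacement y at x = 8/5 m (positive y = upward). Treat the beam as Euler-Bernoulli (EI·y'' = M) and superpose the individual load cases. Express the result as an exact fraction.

y(8/5) = 12008/146484375 m

Load 1 — triangular load w₀=-13 kN/m (0→w₀ over full span):
  y_1 = -w₀x(7L⁴-10L²x²+3x⁴)/(360LEI) = -(-13)·(8/5)·(7·4⁴-10·4²·(8/5)²+3·(8/5)⁴)/(360·4·200000) = 14833/146484375 m
Load 2 — applied couple M₀=16 kN·m at a=4/3 m (b=L-a=8/3):
  y_2 = (M₀x³/(6L)-M₀(x-a)²/2+C₁x)/EI  [x>a] with C₁=M₀(3b²-L²)/(6L)=32/9 = (16·(8/5)³/(6·4)-16·((8/5)-(4/3))²/2+(32/9)·(8/5))/200000 = 46/1171875 m
Load 3 — uniform load w=11 kN/m over full span:
  y_3 = -wx(L³-2Lx²+x³)/(24EI) = -11·(8/5)·(4³-2·4·(8/5)²+(8/5)³)/(24·200000) = -341/1953125 m
Load 4 — point force P=-20 kN at a=12/5 m (b=L-a=8/5):
  y_4 = -Pbx(L²-b²-x²)/(6LEI)  [x≤a] = -(-20)·(8/5)·(8/5)·(4²-(8/5)²-(8/5)²)/(6·4·200000) = 136/1171875 m
Superposition: y = Σ y_i = 12008/146484375 m ≈ 0.000082 m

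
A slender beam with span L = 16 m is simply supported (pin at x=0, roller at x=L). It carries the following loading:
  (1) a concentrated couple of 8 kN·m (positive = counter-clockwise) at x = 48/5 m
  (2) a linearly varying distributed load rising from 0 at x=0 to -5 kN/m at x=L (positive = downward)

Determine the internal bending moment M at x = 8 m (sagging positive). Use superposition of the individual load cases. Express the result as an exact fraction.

M(8) = -76 kN·m

Load 1 — applied couple M₀=8 kN·m at a=48/5 m (b=L-a=32/5):
  M_1 = M₀x/L  [x≤a] = 8·8/16 = 4 kN·m
Load 2 — triangular load w₀=-5 kN/m (0→w₀ over full span):
  M_2 = w₀Lx/6 - w₀x³/(6L) = (-5)·16·8/6 - (-5)·8³/(6·16) = -80 kN·m
Superposition: M = Σ M_i = -76 kN·m ≈ -76.000000 kN·m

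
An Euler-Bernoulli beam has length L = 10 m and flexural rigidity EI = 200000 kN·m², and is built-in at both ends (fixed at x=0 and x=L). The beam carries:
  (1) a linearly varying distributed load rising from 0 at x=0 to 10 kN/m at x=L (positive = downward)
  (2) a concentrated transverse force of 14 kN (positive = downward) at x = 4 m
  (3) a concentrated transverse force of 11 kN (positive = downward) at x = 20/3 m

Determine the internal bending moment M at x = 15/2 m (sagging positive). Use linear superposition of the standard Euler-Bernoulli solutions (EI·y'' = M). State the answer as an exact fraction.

M(15/2) = 127529/10800 kN·m

Load 1 — triangular load w₀=10 kN/m (0→w₀ over full span):
  M_1 = 3w₀Lx/20 - w₀L²/30 - w₀x³/(6L) = 3·10·10·(15/2)/20 - 10·10²/30 - 10·(15/2)³/(6·10) = 425/48 kN·m
Load 2 — point force P=14 kN at a=4 m (b=L-a=6):
  M_2 = Pa²(a+3b)(L-x)/L³ - Pa²b/L²  [x>a] = 14·4²·(4+3·6)·(10-(15/2))/10³ - 14·4²·6/10² = -28/25 kN·m
Load 3 — point force P=11 kN at a=20/3 m (b=L-a=10/3):
  M_3 = Pa²(a+3b)(L-x)/L³ - Pa²b/L²  [x>a] = 11·(20/3)²·((20/3)+3·(10/3))·(10-(15/2))/10³ - 11·(20/3)²·(10/3)/10² = 110/27 kN·m
Superposition: M = Σ M_i = 127529/10800 kN·m ≈ 11.808241 kN·m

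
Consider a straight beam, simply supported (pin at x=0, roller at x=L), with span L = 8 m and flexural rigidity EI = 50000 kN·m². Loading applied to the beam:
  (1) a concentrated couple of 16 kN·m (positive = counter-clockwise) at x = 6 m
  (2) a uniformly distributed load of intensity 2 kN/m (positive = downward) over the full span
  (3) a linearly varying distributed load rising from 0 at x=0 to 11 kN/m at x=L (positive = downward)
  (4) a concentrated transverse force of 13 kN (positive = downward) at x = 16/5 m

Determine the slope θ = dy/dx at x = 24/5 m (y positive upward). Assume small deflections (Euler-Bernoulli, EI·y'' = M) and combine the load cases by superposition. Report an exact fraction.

θ(24/5) = 94697/70312500 rad

Load 1 — applied couple M₀=16 kN·m at a=6 m (b=L-a=2):
  θ_1 = (M₀x²/(2L)+C₁)/EI  [x≤a] with C₁=M₀(3b²-L²)/(6L)=-52/3 = (16·(24/5)²/(2·8)+(-52/3))/50000 = 107/937500 rad
Load 2 — uniform load w=2 kN/m over full span:
  θ_2 = -w(L³-6Lx²+4x³)/(24EI) = -2·(8³-6·8·(24/5)²+4·(24/5)³)/(24·50000) = 296/1171875 rad
Load 3 — triangular load w₀=11 kN/m (0→w₀ over full span):
  θ_3 = -w₀(7L⁴-30L²x²+15x⁴)/(360LEI) = -11·(7·8⁴-30·8²·(24/5)²+15·(24/5)⁴)/(360·8·50000) = 10208/17578125 rad
Load 4 — point force P=13 kN at a=16/5 m (b=L-a=24/5):
  θ_4 = -Pa(2L²-6Lx+3x²+a²)/(6LEI)  [x>a] = -13·(16/5)·(2·8²-6·8·(24/5)+3·(24/5)²+(16/5)²)/(6·8·50000) = 156/390625 rad
Superposition: θ = Σ θ_i = 94697/70312500 rad ≈ 0.001347 rad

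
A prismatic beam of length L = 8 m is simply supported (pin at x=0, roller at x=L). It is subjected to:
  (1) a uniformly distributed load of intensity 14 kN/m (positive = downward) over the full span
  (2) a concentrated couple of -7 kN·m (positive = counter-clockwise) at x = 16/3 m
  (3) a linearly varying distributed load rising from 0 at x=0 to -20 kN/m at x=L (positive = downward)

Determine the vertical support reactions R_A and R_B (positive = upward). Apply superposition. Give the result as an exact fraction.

Load 1 — uniform load w=14 kN/m over full span:
  R_A = wL/2 = 14·8/2 = 56 kN
  R_B = wL/2 = 14·8/2 = 56 kN
Load 2 — applied couple M₀=-7 kN·m at a=16/3 m (b=L-a=8/3):
  R_A = M₀/L = (-7)/8 = -7/8 kN
  R_B = -M₀/L = -(-7)/8 = 7/8 kN
Load 3 — triangular load w₀=-20 kN/m (0→w₀ over full span):
  R_A = w₀L/6 = (-20)·8/6 = -80/3 kN
  R_B = w₀L/3 = (-20)·8/3 = -160/3 kN
Superposition: R_A = 683/24 kN, R_B = 85/24 kN

R_A = 683/24 kN, R_B = 85/24 kN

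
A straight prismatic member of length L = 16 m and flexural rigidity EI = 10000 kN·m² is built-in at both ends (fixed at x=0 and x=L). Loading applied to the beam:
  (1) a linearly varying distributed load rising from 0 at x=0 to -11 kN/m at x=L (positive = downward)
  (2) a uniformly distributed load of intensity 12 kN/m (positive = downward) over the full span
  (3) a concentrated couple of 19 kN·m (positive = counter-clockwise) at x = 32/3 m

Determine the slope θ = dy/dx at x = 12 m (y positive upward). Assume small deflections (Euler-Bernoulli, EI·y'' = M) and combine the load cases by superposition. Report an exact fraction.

Load 1 — triangular load w₀=-11 kN/m (0→w₀ over full span):
  θ_1 = -w₀(2x(L-x)(L-2x)(x+2L)+x²(L-x)²)/(120LEI) = -(-11)·(2·12·(16-12)·(16-2·12)·(12+2·16)+12²·(16-12)²)/(120·16·10000) = -451/25000 rad
Load 2 — uniform load w=12 kN/m over full span:
  θ_2 = -wx(L-x)(L-2x)/(12EI) = -12·12·(16-12)·(16-2·12)/(12·10000) = 24/625 rad
Load 3 — applied couple M₀=19 kN·m at a=32/3 m (b=L-a=16/3):
  θ_3 = (R_Ax²/2 - M_Ax - M₀(x-a))/EI  [x>a] with R_A=19/12, M_A=19/3 = ((19/12)·12²/2 - (19/3)·12 - 19·(12-(32/3)))/10000 = 19/15000 rad
Superposition: θ = Σ θ_i = 811/37500 rad ≈ 0.021627 rad

θ(12) = 811/37500 rad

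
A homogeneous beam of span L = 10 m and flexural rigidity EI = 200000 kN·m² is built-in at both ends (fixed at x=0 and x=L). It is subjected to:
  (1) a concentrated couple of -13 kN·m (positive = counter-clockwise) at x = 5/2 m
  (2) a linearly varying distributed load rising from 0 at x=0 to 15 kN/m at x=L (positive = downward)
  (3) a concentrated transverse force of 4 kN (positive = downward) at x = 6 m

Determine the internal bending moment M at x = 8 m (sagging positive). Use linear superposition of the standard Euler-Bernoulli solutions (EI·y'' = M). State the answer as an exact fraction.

Load 1 — applied couple M₀=-13 kN·m at a=5/2 m (b=L-a=15/2):
  M_1 = R_Ax - M_A - M₀  [x>a] with R_A=-117/80, M_A=39/16 = (-117/80)·8 - (39/16) - (-13) = -91/80 kN·m
Load 2 — triangular load w₀=15 kN/m (0→w₀ over full span):
  M_2 = 3w₀Lx/20 - w₀L²/30 - w₀x³/(6L) = 3·15·10·8/20 - 15·10²/30 - 15·8³/(6·10) = 2 kN·m
Load 3 — point force P=4 kN at a=6 m (b=L-a=4):
  M_3 = Pa²(a+3b)(L-x)/L³ - Pa²b/L²  [x>a] = 4·6²·(6+3·4)·(10-8)/10³ - 4·6²·4/10² = -72/125 kN·m
Superposition: M = Σ M_i = 573/2000 kN·m ≈ 0.286500 kN·m

M(8) = 573/2000 kN·m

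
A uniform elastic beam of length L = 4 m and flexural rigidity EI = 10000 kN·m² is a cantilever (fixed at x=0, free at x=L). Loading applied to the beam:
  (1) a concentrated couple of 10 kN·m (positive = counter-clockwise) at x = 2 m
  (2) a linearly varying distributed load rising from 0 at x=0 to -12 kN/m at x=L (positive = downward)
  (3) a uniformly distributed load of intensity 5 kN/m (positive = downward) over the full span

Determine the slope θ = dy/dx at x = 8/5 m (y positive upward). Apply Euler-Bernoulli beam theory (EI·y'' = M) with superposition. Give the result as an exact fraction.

θ(8/5) = 5471/1171875 rad

Load 1 — applied couple M₀=10 kN·m at a=2 m (b=L-a=2):
  θ_1 = M₀x/EI  [x≤a] = 10·(8/5)/10000 = 1/625 rad
Load 2 — triangular load w₀=-12 kN/m (0→w₀ over full span):
  θ_2 = (w₀Lx²/4-w₀L²x/3-w₀x⁴/(24L))/EI = ((-12)·4·(8/5)²/4-(-12)·4²·(8/5)/3-(-12)·(8/5)⁴/(24·4))/10000 = 2832/390625 rad
Load 3 — uniform load w=5 kN/m over full span:
  θ_3 = -wx(x²-3Lx+3L²)/(6EI) = -5·(8/5)·((8/5)²-3·4·(8/5)+3·4²)/(6·10000) = -196/46875 rad
Superposition: θ = Σ θ_i = 5471/1171875 rad ≈ 0.004669 rad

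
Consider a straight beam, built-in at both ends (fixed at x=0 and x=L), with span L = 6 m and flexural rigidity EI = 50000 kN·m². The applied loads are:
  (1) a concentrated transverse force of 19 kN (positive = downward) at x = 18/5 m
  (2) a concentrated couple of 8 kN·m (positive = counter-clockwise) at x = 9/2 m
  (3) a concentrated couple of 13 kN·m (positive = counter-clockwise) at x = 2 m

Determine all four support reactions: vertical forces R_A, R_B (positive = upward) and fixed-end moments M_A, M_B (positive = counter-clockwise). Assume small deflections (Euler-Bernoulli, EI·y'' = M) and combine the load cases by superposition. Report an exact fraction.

R_A = 24923/2250 kN, M_A = 3361/250 kN·m, R_B = 17827/2250 kN, M_B = -10187/750 kN·m

Load 1 — point force P=19 kN at a=18/5 m (b=L-a=12/5):
  R_A = Pb²(3a+b)/L³ = 19·(12/5)²·(3·(18/5)+(12/5))/6³ = 836/125 kN
  M_A = Pab²/L² = 19·(18/5)·(12/5)²/6² = 1368/125 kN·m
  R_B = Pa²(a+3b)/L³ = 19·(18/5)²·((18/5)+3·(12/5))/6³ = 1539/125 kN
  M_B = -Pa²b/L² = -19·(18/5)²·(12/5)/6² = -2052/125 kN·m
Load 2 — applied couple M₀=8 kN·m at a=9/2 m (b=L-a=3/2):
  R_A = 6M₀ab/L³ = 6·8·(9/2)·(3/2)/6³ = 3/2 kN
  M_A = M₀b(2a-b)/L² = 8·(3/2)·(2·(9/2)-(3/2))/6² = 5/2 kN·m
  R_B = -6M₀ab/L³ = -6·8·(9/2)·(3/2)/6³ = -3/2 kN
  M_B = M₀a(2b-a)/L² = 8·(9/2)·(2·(3/2)-(9/2))/6² = -3/2 kN·m
Load 3 — applied couple M₀=13 kN·m at a=2 m (b=L-a=4):
  R_A = 6M₀ab/L³ = 6·13·2·4/6³ = 26/9 kN
  M_A = M₀b(2a-b)/L² = 13·4·(2·2-4)/6² = 0 kN·m
  R_B = -6M₀ab/L³ = -6·13·2·4/6³ = -26/9 kN
  M_B = M₀a(2b-a)/L² = 13·2·(2·4-2)/6² = 13/3 kN·m
Superposition: R_A = 24923/2250 kN, M_A = 3361/250 kN·m, R_B = 17827/2250 kN, M_B = -10187/750 kN·m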